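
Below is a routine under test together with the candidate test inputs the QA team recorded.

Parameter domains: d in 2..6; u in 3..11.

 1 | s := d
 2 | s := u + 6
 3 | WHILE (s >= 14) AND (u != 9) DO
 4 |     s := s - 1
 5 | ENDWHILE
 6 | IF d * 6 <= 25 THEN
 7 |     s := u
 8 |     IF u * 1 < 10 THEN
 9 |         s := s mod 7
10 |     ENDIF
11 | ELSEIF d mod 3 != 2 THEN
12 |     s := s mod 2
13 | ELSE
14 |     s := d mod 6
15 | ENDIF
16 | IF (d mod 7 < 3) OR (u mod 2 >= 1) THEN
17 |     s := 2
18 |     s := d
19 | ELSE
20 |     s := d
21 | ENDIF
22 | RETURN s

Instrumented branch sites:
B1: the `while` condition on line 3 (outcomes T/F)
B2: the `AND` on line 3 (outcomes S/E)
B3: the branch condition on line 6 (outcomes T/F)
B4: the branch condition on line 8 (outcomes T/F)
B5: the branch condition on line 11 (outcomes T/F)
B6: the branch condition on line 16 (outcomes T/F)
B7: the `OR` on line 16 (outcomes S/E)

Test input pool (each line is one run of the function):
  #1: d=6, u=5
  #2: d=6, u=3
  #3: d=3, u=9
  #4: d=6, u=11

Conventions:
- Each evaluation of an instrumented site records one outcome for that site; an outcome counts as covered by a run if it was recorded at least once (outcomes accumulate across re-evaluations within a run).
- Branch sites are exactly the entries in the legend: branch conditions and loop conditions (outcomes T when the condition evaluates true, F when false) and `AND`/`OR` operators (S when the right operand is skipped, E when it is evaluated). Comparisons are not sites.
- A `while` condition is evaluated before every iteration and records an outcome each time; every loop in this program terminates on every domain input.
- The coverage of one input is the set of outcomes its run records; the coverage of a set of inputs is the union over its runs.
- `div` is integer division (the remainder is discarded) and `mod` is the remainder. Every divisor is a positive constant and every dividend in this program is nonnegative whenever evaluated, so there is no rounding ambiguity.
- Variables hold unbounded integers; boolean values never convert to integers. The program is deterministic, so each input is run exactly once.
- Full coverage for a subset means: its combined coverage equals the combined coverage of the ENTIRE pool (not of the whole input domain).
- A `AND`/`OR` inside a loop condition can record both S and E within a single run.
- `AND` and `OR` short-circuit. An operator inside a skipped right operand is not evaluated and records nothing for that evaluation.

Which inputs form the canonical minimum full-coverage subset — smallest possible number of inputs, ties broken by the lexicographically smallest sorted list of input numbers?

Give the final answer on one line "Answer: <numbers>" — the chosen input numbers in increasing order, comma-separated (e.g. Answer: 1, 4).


#1 (d=6, u=5) -> covered: B1=F, B2=S, B3=F, B5=T, B6=T, B7=E
#2 (d=6, u=3) -> covered: B1=F, B2=S, B3=F, B5=T, B6=T, B7=E
#3 (d=3, u=9) -> covered: B1=F, B2=E, B3=T, B4=T, B6=T, B7=E
#4 (d=6, u=11) -> covered: B1=T, B1=F, B2=S, B2=E, B3=F, B5=T, B6=T, B7=E
union over all inputs: B1=T, B1=F, B2=S, B2=E, B3=T, B3=F, B4=T, B5=T, B6=T, B7=E (10 outcomes)
no size-1 subset reaches all 10 outcomes (best union: 8/10)
at size 2, {3, 4} reaches all 10 outcomes; every lexicographically earlier size-2 subset fails
Answer: 3, 4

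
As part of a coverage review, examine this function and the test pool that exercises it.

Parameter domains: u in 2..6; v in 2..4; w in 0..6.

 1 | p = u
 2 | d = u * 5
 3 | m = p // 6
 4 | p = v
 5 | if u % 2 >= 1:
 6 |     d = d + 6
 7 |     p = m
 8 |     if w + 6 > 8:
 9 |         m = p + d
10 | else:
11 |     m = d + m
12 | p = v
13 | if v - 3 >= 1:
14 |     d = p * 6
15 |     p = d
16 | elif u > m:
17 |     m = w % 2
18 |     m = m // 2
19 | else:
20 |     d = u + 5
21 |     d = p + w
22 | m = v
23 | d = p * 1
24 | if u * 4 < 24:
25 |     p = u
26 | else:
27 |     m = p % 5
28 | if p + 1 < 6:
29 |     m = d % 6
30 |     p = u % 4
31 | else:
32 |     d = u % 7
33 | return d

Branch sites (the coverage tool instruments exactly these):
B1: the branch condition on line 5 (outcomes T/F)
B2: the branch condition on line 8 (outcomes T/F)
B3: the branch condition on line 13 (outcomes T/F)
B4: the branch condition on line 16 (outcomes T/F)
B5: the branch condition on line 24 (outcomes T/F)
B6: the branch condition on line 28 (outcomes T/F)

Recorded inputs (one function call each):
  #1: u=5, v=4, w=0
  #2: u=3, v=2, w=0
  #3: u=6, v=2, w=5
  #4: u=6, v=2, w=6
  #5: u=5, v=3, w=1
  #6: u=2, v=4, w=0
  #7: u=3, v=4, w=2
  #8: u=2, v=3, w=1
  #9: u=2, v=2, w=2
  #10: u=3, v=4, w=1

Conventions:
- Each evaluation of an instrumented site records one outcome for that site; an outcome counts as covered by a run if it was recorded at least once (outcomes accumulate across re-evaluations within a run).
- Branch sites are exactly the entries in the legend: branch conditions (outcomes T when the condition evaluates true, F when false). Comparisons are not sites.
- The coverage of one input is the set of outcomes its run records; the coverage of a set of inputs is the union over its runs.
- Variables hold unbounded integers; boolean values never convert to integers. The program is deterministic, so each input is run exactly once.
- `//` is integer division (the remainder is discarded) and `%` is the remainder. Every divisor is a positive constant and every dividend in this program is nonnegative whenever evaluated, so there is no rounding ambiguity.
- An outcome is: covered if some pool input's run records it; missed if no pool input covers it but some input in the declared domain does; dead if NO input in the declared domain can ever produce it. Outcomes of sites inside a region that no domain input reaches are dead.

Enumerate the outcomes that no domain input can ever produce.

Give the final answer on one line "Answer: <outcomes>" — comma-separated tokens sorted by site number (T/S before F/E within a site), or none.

sweeping the full domain (105 inputs) for each outcome:
  reachable outcomes have witnesses, e.g. B1=T (e.g. u=3, v=2, w=0), B1=F (e.g. u=2, v=2, w=0), B2=T (e.g. u=3, v=2, w=3), B2=F (e.g. u=3, v=2, w=0)

Answer: none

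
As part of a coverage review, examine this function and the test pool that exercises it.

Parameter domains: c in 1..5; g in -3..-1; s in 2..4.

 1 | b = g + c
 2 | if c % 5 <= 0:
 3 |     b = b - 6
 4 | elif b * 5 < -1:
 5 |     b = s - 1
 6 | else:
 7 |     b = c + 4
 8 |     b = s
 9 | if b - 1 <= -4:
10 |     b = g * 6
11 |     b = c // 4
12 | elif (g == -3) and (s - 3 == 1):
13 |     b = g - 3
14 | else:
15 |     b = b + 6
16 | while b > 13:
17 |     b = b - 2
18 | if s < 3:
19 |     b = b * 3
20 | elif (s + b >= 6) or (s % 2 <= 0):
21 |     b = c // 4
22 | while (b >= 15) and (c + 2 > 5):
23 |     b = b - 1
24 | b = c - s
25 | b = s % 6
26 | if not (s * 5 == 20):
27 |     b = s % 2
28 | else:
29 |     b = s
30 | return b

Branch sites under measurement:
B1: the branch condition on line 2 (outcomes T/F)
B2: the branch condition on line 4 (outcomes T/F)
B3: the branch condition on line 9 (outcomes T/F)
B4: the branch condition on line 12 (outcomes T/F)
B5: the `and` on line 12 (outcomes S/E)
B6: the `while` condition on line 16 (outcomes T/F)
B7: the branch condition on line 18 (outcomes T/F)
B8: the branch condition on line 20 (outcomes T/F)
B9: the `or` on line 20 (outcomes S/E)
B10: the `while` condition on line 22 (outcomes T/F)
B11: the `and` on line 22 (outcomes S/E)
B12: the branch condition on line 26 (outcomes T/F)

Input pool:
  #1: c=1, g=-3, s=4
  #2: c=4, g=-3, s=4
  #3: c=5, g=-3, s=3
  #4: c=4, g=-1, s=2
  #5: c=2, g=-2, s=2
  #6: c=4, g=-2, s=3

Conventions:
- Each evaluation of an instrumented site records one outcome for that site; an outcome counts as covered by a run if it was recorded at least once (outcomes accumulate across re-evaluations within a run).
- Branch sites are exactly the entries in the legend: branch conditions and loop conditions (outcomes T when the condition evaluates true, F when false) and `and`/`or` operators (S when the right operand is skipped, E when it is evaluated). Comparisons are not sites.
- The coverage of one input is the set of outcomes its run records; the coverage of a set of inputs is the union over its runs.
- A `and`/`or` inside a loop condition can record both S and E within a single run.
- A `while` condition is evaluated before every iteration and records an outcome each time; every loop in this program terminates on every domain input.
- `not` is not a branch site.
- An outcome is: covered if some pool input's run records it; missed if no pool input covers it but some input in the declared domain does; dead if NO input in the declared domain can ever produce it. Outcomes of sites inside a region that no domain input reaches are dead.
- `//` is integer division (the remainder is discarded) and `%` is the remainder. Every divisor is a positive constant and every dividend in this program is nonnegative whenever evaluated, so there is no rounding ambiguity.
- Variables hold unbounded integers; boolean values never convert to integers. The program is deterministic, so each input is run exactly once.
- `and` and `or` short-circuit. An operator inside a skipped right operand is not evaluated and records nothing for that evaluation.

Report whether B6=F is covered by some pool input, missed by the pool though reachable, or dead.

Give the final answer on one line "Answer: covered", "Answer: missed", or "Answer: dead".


B6=F is recorded by pool input(s) 1, 2, 3, 4, 5, 6 -> covered
Answer: covered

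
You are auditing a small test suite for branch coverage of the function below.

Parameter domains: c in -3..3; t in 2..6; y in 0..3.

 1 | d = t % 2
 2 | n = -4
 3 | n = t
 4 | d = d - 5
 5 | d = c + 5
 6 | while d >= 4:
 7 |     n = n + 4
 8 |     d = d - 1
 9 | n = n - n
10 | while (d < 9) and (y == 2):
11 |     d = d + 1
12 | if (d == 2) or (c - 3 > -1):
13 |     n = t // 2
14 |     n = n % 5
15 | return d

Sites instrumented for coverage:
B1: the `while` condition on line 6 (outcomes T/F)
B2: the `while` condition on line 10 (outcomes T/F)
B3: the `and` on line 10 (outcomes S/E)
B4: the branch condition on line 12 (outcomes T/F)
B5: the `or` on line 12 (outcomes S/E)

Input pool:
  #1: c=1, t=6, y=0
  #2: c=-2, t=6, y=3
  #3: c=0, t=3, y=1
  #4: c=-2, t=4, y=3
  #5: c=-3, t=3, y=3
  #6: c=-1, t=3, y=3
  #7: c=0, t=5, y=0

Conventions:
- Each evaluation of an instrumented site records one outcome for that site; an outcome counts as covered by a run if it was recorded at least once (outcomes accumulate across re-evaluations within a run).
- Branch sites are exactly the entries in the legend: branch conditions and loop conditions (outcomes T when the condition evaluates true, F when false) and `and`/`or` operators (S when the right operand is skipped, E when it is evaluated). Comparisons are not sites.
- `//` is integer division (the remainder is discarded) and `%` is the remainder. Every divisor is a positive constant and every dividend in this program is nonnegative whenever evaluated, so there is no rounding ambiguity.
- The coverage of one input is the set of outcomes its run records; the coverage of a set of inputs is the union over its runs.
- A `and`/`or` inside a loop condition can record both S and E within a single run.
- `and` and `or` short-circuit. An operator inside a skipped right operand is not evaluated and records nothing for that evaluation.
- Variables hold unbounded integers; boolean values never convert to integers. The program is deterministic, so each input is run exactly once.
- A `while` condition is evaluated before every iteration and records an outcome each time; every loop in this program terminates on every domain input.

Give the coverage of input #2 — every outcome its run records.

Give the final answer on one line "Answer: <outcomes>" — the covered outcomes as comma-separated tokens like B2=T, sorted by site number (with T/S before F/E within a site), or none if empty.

Tracing the run of input #2 (c=-2, t=6, y=3):
  B1->F, B3->E, B2->F, B5->E, B4->F
as a set, this run covers: B1=F, B2=F, B3=E, B4=F, B5=E

Answer: B1=F, B2=F, B3=E, B4=F, B5=E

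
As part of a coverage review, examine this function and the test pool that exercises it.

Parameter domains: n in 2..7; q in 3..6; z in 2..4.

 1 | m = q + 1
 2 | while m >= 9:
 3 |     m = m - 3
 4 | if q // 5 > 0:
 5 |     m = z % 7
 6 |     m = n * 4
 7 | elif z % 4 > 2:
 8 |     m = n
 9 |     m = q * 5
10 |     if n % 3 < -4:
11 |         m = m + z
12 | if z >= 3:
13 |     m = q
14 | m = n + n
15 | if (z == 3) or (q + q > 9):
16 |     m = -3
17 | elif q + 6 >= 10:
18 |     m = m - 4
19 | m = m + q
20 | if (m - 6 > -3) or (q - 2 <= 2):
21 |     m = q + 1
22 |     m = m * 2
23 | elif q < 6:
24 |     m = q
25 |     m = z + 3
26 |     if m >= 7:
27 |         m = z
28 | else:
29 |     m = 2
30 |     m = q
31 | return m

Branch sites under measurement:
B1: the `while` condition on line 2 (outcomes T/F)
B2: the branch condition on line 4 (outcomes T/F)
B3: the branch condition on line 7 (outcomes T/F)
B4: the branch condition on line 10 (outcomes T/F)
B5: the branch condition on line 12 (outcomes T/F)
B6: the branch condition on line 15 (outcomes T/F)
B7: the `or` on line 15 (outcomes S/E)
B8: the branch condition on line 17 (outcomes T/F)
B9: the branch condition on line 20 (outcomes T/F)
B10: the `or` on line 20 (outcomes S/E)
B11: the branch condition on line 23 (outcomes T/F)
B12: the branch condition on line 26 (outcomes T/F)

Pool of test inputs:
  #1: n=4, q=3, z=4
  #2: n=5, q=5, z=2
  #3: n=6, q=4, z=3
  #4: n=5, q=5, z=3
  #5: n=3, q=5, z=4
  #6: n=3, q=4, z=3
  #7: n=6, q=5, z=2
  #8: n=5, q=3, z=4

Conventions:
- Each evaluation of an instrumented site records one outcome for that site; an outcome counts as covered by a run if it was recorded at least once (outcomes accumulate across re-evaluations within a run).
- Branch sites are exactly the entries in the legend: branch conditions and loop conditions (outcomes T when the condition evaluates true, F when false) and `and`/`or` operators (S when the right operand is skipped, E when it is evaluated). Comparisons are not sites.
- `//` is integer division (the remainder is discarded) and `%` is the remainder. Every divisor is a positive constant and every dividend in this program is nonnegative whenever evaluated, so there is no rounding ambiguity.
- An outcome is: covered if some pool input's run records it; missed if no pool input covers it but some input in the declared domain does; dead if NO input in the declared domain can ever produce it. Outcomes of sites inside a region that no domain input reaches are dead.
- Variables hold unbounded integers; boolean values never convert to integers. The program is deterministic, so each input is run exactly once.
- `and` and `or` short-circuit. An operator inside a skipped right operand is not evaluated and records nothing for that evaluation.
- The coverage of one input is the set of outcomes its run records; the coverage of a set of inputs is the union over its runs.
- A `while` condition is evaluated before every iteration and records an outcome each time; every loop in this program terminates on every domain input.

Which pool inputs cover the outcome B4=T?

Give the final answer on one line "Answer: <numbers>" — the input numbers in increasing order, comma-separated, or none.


input #1 (n=4, q=3, z=4): does not record B4=T
input #2 (n=5, q=5, z=2): does not record B4=T
input #3 (n=6, q=4, z=3): does not record B4=T
input #4 (n=5, q=5, z=3): does not record B4=T
input #5 (n=3, q=5, z=4): does not record B4=T
input #6 (n=3, q=4, z=3): does not record B4=T
input #7 (n=6, q=5, z=2): does not record B4=T
input #8 (n=5, q=3, z=4): does not record B4=T
Answer: none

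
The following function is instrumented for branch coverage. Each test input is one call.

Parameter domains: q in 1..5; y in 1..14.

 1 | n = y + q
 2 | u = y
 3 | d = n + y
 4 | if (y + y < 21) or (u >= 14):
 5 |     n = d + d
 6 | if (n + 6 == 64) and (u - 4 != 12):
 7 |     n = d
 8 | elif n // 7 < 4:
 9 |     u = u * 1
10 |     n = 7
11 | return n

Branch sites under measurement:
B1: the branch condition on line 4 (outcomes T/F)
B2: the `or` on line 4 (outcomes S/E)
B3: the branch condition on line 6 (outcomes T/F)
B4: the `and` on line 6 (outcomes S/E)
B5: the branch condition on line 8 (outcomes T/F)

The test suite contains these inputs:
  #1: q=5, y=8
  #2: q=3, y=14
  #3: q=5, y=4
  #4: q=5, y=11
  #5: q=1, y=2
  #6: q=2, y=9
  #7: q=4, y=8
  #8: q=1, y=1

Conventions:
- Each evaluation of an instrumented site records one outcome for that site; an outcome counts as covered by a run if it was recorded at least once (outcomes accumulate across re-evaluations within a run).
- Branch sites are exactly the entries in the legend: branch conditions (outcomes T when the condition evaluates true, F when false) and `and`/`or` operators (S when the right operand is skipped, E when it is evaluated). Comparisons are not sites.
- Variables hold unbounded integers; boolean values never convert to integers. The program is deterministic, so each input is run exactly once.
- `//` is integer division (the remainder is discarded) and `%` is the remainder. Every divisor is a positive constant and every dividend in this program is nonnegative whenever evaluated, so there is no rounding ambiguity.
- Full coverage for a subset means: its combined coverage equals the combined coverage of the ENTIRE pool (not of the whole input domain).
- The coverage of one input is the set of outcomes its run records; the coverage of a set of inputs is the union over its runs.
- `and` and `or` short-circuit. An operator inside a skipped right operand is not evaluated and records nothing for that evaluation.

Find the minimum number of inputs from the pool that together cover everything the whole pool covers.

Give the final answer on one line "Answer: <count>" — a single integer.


input #1 (q=5, y=8): events B2->S, B1->T, B4->S, B3->F, B5->F; covers B1=T, B2=S, B3=F, B4=S, B5=F
input #2 (q=3, y=14): events B2->E, B1->T, B4->S, B3->F, B5->F; covers B1=T, B2=E, B3=F, B4=S, B5=F
input #3 (q=5, y=4): events B2->S, B1->T, B4->S, B3->F, B5->T; covers B1=T, B2=S, B3=F, B4=S, B5=T
input #4 (q=5, y=11): events B2->E, B1->F, B4->S, B3->F, B5->T; covers B1=F, B2=E, B3=F, B4=S, B5=T
input #5 (q=1, y=2): events B2->S, B1->T, B4->S, B3->F, B5->T; covers B1=T, B2=S, B3=F, B4=S, B5=T
input #6 (q=2, y=9): events B2->S, B1->T, B4->S, B3->F, B5->F; covers B1=T, B2=S, B3=F, B4=S, B5=F
input #7 (q=4, y=8): events B2->S, B1->T, B4->S, B3->F, B5->F; covers B1=T, B2=S, B3=F, B4=S, B5=F
input #8 (q=1, y=1): events B2->S, B1->T, B4->S, B3->F, B5->T; covers B1=T, B2=S, B3=F, B4=S, B5=T
the full pool covers 8 outcomes: B1=T, B1=F, B2=S, B2=E, B3=F, B4=S, B5=T, B5=F
size 1 is not enough: best union over all size-1 subsets is 5/8
at size 2, {1, 4} reaches all 8 outcomes; every lexicographically earlier size-2 subset fails
Answer: 2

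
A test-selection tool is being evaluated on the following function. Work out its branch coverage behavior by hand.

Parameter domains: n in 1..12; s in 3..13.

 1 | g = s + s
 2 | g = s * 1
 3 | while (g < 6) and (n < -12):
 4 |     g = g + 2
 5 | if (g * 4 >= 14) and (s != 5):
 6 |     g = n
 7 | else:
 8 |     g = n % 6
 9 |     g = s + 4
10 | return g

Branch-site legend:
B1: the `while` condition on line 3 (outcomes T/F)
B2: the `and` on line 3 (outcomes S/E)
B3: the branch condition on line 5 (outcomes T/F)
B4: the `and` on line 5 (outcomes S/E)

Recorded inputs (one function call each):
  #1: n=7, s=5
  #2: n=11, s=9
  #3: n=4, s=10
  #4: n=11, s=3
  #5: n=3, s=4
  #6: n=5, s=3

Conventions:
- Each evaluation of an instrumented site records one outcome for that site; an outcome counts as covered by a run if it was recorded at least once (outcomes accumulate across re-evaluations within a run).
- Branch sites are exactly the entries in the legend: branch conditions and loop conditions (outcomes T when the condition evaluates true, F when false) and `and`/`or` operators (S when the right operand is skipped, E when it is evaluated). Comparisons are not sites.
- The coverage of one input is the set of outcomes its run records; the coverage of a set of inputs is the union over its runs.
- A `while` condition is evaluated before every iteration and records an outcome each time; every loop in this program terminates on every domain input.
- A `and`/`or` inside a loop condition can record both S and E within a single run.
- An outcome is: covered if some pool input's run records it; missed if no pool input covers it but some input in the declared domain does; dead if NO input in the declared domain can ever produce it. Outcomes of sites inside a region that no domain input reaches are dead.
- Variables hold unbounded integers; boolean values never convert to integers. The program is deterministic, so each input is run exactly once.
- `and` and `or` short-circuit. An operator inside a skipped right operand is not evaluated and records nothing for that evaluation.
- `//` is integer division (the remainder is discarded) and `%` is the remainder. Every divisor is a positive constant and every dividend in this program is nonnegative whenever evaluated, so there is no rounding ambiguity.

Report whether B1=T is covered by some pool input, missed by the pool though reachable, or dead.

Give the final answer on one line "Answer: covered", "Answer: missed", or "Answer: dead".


no pool input records B1=T
checking all 132 inputs in the declared domain: B1=T is never recorded -> dead
Answer: dead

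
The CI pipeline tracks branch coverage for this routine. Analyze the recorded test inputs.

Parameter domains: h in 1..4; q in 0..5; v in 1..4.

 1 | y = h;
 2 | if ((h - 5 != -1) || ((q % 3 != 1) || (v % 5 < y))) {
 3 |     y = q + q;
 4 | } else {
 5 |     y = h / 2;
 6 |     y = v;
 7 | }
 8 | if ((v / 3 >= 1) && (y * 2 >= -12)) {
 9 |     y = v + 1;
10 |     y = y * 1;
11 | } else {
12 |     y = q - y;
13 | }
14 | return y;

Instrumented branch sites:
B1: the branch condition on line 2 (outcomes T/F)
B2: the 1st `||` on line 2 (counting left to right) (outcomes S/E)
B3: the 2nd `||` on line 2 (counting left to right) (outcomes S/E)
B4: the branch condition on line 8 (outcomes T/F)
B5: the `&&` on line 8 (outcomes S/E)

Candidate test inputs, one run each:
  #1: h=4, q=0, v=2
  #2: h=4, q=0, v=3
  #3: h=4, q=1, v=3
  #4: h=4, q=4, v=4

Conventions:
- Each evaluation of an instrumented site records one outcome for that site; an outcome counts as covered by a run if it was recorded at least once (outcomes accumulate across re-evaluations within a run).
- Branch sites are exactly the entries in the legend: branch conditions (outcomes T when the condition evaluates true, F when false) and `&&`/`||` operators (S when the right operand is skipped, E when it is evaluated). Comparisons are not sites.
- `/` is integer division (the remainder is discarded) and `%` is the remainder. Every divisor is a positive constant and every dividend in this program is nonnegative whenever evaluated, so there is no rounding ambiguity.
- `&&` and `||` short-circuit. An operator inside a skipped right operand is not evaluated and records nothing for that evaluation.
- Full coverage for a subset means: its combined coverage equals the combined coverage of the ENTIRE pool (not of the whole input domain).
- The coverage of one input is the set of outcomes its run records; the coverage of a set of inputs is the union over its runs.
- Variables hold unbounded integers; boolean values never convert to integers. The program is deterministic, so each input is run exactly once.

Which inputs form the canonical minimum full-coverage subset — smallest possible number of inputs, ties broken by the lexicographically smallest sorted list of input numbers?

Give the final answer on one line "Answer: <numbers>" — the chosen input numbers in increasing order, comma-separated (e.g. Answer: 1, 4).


#1 (h=4, q=0, v=2) -> B2->E, B3->S, B1->T, B5->S, B4->F; covered: B1=T, B2=E, B3=S, B4=F, B5=S
#2 (h=4, q=0, v=3) -> B2->E, B3->S, B1->T, B5->E, B4->T; covered: B1=T, B2=E, B3=S, B4=T, B5=E
#3 (h=4, q=1, v=3) -> B2->E, B3->E, B1->T, B5->E, B4->T; covered: B1=T, B2=E, B3=E, B4=T, B5=E
#4 (h=4, q=4, v=4) -> B2->E, B3->E, B1->F, B5->E, B4->T; covered: B1=F, B2=E, B3=E, B4=T, B5=E
together the pool reaches 9 outcomes: B1=T, B1=F, B2=E, B3=S, B3=E, B4=T, B4=F, B5=S, B5=E
no size-1 subset reaches all 9 outcomes (best union: 5/9)
at size 2, {1, 4} reaches all 9 outcomes; every lexicographically earlier size-2 subset fails
Answer: 1, 4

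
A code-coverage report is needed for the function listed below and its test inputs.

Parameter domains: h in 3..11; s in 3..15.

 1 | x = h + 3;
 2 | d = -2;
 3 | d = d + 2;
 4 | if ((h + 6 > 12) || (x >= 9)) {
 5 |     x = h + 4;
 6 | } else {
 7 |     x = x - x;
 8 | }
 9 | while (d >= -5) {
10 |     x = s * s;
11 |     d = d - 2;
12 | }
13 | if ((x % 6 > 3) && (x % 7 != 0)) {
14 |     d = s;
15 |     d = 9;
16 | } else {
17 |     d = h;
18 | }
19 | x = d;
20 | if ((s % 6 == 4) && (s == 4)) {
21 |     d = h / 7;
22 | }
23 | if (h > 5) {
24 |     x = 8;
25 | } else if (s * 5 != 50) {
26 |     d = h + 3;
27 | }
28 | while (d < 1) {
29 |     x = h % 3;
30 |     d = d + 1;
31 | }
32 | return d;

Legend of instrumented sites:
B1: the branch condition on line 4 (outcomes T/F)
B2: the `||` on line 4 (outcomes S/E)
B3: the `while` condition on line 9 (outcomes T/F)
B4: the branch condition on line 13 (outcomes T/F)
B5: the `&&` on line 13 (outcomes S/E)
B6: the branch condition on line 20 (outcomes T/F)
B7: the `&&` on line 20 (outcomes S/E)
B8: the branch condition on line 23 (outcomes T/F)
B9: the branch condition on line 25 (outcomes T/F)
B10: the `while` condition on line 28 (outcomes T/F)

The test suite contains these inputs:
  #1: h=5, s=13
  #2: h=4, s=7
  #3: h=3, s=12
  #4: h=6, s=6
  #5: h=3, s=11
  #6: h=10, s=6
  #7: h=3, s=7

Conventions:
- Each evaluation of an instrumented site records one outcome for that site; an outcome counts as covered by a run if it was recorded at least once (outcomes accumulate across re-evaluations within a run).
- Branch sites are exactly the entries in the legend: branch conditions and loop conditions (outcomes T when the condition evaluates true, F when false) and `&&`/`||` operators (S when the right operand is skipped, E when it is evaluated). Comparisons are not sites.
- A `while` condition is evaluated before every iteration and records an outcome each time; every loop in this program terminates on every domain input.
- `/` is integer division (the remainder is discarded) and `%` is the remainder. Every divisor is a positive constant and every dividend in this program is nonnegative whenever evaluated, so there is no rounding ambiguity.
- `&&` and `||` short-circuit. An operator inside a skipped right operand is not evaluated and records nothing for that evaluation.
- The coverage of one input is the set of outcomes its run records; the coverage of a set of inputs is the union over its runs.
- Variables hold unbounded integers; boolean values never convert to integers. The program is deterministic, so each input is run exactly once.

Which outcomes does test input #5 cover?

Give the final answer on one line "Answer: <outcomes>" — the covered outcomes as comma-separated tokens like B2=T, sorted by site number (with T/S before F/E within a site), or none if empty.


Simulating input #5 (h=3, s=11) step by step:
  B2->E, B1->F, B3->T, B3->T, B3->T, B3->F, B5->S, B4->F, B7->S, B6->F
  B8->F, B9->T, B10->F
distinct outcomes covered: B1=F, B2=E, B3=T, B3=F, B4=F, B5=S, B6=F, B7=S, B8=F, B9=T, B10=F
Answer: B1=F, B2=E, B3=T, B3=F, B4=F, B5=S, B6=F, B7=S, B8=F, B9=T, B10=F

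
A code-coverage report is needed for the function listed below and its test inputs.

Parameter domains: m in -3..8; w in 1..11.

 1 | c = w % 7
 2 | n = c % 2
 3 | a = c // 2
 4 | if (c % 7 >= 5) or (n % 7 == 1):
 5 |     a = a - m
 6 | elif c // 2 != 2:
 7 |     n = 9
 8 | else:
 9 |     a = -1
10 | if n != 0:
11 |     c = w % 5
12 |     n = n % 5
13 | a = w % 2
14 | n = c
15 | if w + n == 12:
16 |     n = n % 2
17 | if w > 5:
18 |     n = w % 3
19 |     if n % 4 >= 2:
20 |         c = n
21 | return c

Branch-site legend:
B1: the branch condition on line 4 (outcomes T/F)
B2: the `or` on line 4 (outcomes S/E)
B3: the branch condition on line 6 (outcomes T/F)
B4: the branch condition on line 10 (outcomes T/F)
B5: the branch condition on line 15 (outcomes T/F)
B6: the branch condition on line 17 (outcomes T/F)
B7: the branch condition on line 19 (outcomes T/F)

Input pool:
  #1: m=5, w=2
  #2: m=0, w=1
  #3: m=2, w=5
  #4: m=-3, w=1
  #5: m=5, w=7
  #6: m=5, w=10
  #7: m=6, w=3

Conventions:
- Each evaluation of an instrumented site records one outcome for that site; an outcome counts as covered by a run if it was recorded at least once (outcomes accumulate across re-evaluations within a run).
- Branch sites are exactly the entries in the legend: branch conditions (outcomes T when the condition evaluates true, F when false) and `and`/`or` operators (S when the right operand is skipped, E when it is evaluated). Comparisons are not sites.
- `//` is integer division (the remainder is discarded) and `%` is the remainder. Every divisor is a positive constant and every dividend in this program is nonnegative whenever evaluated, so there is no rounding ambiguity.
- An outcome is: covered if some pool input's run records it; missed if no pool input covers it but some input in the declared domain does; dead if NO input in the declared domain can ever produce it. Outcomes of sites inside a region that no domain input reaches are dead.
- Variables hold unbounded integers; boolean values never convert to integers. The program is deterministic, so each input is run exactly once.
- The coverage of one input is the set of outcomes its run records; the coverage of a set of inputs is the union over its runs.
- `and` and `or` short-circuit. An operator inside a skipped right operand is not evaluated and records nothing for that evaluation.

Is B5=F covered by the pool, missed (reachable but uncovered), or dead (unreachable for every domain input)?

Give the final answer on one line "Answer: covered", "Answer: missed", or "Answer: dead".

B5=F is recorded by pool input(s) 1, 2, 3, 4, 5, 6, 7 -> covered

Answer: covered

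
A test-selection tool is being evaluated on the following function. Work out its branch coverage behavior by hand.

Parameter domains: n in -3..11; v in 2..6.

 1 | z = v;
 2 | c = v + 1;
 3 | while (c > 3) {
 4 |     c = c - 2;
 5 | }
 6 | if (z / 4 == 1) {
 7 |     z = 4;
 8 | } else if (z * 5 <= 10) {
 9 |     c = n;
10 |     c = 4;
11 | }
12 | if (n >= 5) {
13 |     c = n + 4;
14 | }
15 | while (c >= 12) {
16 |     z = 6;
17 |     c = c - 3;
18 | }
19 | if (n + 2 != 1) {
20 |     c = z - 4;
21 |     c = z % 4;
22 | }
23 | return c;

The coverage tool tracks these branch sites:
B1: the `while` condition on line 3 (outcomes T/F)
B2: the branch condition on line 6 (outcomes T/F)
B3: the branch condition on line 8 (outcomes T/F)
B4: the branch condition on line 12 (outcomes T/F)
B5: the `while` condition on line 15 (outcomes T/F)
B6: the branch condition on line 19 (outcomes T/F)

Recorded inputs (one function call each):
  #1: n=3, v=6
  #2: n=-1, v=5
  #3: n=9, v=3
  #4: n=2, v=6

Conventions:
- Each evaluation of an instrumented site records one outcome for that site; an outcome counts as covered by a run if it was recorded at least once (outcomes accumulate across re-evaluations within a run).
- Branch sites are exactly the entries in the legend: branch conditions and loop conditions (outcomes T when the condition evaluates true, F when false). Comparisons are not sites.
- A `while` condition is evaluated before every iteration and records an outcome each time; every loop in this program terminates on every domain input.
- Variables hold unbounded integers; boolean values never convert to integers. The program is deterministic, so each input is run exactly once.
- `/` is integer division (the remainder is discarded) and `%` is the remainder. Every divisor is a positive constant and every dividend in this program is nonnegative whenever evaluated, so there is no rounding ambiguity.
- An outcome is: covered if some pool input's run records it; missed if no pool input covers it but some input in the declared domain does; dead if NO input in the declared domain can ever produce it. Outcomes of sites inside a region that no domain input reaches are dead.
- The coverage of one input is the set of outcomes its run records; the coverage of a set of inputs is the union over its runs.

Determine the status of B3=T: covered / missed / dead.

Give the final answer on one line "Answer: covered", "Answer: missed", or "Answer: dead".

no pool input records B3=T
but domain input (n=-3, v=2) does record it -> reachable, so missed

Answer: missed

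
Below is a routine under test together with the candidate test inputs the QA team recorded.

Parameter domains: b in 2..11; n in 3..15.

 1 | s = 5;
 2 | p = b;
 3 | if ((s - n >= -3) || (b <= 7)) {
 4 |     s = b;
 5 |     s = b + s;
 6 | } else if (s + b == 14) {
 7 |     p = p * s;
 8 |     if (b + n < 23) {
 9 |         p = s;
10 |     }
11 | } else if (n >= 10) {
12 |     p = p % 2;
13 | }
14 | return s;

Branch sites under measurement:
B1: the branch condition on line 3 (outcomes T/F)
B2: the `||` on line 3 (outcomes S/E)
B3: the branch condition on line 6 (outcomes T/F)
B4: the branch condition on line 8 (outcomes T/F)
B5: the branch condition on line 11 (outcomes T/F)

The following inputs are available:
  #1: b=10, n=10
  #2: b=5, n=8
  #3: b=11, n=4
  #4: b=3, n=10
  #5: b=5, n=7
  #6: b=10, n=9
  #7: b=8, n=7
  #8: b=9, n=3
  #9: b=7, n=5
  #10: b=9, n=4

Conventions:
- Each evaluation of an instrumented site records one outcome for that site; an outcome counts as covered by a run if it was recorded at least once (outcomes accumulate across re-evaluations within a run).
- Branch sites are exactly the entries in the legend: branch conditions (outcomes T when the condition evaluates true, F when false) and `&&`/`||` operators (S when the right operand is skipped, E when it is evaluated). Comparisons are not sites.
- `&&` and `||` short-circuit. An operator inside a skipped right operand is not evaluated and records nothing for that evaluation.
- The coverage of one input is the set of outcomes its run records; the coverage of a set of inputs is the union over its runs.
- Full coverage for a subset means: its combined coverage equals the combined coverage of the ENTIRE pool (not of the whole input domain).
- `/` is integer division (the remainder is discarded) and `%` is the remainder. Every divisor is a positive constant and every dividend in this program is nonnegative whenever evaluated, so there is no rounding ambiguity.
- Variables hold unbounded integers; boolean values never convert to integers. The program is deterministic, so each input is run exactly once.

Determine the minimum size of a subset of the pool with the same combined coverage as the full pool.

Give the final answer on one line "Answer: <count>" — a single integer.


#1 (b=10, n=10) -> B2->E, B1->F, B3->F, B5->T; covered: B1=F, B2=E, B3=F, B5=T
#2 (b=5, n=8) -> B2->S, B1->T; covered: B1=T, B2=S
#3 (b=11, n=4) -> B2->S, B1->T; covered: B1=T, B2=S
#4 (b=3, n=10) -> B2->E, B1->T; covered: B1=T, B2=E
#5 (b=5, n=7) -> B2->S, B1->T; covered: B1=T, B2=S
#6 (b=10, n=9) -> B2->E, B1->F, B3->F, B5->F; covered: B1=F, B2=E, B3=F, B5=F
#7 (b=8, n=7) -> B2->S, B1->T; covered: B1=T, B2=S
#8 (b=9, n=3) -> B2->S, B1->T; covered: B1=T, B2=S
#9 (b=7, n=5) -> B2->S, B1->T; covered: B1=T, B2=S
#10 (b=9, n=4) -> B2->S, B1->T; covered: B1=T, B2=S
together the pool reaches 7 outcomes: B1=T, B1=F, B2=S, B2=E, B3=F, B5=T, B5=F
no size-1 subset reaches all 7 outcomes (best union: 4/7)
no size-2 subset reaches all 7 outcomes (best union: 6/7)
inputs {1, 2, 6} (size 3) cover everything; no size-3 subset with a lexicographically smaller index list covers all 7
Answer: 3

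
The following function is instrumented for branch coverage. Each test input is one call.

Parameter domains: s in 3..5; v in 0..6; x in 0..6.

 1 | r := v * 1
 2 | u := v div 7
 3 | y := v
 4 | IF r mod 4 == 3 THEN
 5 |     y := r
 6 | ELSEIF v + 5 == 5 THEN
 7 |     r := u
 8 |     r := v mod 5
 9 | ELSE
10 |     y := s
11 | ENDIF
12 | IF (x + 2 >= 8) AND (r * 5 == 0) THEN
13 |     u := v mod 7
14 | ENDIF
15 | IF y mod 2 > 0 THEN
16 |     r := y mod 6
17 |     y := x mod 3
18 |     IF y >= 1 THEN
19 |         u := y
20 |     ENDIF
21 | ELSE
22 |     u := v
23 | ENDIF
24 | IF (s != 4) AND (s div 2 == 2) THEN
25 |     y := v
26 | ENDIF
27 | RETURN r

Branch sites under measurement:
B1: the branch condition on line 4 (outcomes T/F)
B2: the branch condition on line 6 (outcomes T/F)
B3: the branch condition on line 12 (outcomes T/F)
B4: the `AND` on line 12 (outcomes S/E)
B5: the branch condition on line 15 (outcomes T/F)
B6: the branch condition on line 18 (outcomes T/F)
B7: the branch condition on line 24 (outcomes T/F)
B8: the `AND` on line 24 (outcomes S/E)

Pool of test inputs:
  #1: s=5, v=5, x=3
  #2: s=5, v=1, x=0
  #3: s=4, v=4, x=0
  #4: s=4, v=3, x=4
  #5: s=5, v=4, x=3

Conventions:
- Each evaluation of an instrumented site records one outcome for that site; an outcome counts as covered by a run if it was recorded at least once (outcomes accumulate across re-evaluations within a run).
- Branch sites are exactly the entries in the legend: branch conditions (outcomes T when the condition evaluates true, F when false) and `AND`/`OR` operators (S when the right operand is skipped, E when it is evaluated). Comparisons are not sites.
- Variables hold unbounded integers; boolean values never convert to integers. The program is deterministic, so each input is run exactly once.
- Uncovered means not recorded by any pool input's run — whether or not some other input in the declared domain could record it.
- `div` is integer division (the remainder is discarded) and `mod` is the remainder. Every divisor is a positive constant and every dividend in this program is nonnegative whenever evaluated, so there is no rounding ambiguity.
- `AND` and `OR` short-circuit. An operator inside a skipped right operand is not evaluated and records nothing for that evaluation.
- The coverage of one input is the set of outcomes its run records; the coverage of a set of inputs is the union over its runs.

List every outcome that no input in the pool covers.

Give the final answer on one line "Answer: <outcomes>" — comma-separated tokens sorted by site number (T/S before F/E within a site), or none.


#1 (s=5, v=5, x=3) -> B1->F, B2->F, B4->S, B3->F, B5->T, B6->F, B8->E, B7->T; covered: B1=F, B2=F, B3=F, B4=S, B5=T, B6=F, B7=T, B8=E
#2 (s=5, v=1, x=0) -> B1->F, B2->F, B4->S, B3->F, B5->T, B6->F, B8->E, B7->T; covered: B1=F, B2=F, B3=F, B4=S, B5=T, B6=F, B7=T, B8=E
#3 (s=4, v=4, x=0) -> B1->F, B2->F, B4->S, B3->F, B5->F, B8->S, B7->F; covered: B1=F, B2=F, B3=F, B4=S, B5=F, B7=F, B8=S
#4 (s=4, v=3, x=4) -> B1->T, B4->S, B3->F, B5->T, B6->T, B8->S, B7->F; covered: B1=T, B3=F, B4=S, B5=T, B6=T, B7=F, B8=S
#5 (s=5, v=4, x=3) -> B1->F, B2->F, B4->S, B3->F, B5->T, B6->F, B8->E, B7->T; covered: B1=F, B2=F, B3=F, B4=S, B5=T, B6=F, B7=T, B8=E
union over the pool: B1=T, B1=F, B2=F, B3=F, B4=S, B5=T, B5=F, B6=T, B6=F, B7=T, B7=F, B8=S, B8=E
uncovered (3 of 16): B2=T, B3=T, B4=E
Answer: B2=T, B3=T, B4=E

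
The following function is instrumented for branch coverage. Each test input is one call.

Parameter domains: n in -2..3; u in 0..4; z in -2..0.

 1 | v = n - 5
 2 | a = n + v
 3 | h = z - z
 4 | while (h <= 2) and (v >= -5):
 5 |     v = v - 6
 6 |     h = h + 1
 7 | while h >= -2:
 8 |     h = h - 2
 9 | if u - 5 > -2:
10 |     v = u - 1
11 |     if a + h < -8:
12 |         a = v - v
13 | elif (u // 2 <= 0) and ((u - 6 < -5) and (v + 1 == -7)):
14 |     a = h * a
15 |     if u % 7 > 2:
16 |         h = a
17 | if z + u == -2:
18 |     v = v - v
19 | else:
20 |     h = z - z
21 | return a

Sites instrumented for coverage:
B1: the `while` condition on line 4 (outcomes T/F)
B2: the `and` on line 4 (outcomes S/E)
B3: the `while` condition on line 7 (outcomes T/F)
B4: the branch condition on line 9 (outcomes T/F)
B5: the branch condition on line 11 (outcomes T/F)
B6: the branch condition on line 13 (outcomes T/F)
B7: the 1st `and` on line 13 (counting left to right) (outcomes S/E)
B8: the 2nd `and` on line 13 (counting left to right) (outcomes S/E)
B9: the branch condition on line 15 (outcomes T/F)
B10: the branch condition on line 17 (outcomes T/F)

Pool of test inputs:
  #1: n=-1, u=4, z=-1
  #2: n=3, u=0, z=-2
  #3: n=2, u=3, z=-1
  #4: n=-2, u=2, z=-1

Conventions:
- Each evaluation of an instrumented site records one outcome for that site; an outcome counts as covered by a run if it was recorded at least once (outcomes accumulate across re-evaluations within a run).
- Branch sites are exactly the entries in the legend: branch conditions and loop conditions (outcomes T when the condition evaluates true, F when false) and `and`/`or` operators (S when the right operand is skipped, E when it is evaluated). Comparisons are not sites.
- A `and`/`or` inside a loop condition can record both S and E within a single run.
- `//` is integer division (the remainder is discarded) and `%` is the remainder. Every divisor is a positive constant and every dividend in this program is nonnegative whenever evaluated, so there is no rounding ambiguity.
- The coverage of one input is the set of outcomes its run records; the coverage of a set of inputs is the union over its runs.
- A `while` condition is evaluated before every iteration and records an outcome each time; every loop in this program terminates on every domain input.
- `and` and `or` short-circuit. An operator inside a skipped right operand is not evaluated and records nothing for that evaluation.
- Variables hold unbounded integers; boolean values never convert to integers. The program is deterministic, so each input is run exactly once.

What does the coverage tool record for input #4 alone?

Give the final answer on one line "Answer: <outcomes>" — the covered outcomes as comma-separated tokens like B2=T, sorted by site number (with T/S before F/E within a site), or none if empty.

Simulating input #4 (n=-2, u=2, z=-1) step by step:
  B2->E, B1->F, B3->T, B3->T, B3->F, B4->F, B7->S, B6->F, B10->F
collecting distinct outcomes: B1=F, B2=E, B3=T, B3=F, B4=F, B6=F, B7=S, B10=F

Answer: B1=F, B2=E, B3=T, B3=F, B4=F, B6=F, B7=S, B10=F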